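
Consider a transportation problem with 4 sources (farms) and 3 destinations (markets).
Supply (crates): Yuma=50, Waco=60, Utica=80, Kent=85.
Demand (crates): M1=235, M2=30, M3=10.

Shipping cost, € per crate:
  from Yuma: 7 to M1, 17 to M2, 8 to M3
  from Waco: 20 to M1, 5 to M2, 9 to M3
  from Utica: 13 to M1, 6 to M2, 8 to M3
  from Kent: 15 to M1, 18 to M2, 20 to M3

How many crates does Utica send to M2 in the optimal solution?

0

Solving gives:
  Yuma→M1: 50 × €7 = €350
  Waco→M1: 20 × €20 = €400
  Waco→M2: 30 × €5 = €150
  Waco→M3: 10 × €9 = €90
  Utica→M1: 80 × €13 = €1040
  Kent→M1: 85 × €15 = €1275
Total cost = €3305.
The route Utica→M2 is not used.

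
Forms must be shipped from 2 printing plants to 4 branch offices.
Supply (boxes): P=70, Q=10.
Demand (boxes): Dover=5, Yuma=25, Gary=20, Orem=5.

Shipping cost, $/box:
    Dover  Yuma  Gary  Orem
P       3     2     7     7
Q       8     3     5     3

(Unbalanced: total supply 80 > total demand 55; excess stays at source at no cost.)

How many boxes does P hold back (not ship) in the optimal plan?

An optimal plan:
  P→Dover: 5 boxes
  P→Yuma: 25 boxes
  P→Gary: 15 boxes
  Q→Gary: 5 boxes
  Q→Orem: 5 boxes
Total cost = $210.
P ships 45 of its 70, leaving 25.

25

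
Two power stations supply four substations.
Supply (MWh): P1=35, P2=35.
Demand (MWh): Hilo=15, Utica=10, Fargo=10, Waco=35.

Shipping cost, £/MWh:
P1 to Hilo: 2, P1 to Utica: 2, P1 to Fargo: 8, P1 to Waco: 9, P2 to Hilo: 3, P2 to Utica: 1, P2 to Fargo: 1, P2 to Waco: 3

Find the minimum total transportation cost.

A cheapest plan:
  P1->Hilo: 15 MWh
  P1->Utica: 10 MWh
  P1->Waco: 10 MWh
  P2->Fargo: 10 MWh
  P2->Waco: 25 MWh
Total cost = £225.
(Supply check: P1 ships 35; P2 ships 35.)

225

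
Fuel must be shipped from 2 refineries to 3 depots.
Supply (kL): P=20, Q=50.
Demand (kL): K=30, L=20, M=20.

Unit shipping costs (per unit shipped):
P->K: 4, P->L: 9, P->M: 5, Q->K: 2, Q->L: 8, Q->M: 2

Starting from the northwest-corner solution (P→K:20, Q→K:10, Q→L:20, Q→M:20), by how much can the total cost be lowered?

20

Current plan cost = 20·4 + 10·2 + 20·8 + 20·2 = 300.
Optimal plan:
  P→L: 20 × 9 = 180
  Q→K: 30 × 2 = 60
  Q→M: 20 × 2 = 40
Optimal cost = 280.
Saving = 300 − 280 = 20.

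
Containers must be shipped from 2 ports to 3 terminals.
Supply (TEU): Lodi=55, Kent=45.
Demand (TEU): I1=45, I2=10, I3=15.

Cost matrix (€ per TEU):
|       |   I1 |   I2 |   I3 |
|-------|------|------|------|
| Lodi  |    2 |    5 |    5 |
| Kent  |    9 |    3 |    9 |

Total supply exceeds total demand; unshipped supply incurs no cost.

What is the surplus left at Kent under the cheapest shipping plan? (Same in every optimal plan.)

Minimum-cost shipments:
  Lodi->I1: 45 × €2 = €90
  Lodi->I3: 10 × €5 = €50
  Kent->I2: 10 × €3 = €30
  Kent->I3: 5 × €9 = €45
Total cost = €215.
Kent ships 15 of its 45, leaving 30.

30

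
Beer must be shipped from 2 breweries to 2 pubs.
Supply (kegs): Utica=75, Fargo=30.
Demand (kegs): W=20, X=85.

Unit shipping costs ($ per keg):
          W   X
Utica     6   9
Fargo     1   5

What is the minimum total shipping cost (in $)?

An optimal shipping plan:
  Utica->X: 75 × $9 = $675
  Fargo->W: 20 × $1 = $20
  Fargo->X: 10 × $5 = $50
Total = 675 + 20 + 50 = $745.

745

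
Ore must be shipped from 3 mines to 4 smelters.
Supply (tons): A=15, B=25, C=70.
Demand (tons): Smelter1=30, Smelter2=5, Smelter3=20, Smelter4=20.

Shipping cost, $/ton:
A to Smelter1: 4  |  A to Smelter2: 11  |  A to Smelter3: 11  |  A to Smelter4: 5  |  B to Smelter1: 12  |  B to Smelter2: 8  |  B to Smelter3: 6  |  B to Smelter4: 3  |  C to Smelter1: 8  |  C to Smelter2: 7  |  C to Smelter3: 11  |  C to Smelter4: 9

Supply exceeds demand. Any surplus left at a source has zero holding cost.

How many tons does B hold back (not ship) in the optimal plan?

An optimal plan:
  A to Smelter1: 15 × $4 = $60
  B to Smelter3: 5 × $6 = $30
  B to Smelter4: 20 × $3 = $60
  C to Smelter1: 15 × $8 = $120
  C to Smelter2: 5 × $7 = $35
  C to Smelter3: 15 × $11 = $165
Total cost = $470.
B ships 25 of its 25, leaving 0.

0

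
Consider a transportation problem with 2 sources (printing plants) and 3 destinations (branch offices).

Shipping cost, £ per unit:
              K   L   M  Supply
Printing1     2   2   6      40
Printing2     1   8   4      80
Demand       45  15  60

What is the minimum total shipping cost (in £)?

340

An optimal shipping plan:
  Printing1–K: 25 × £2 = £50
  Printing1–L: 15 × £2 = £30
  Printing2–K: 20 × £1 = £20
  Printing2–M: 60 × £4 = £240
Total = 50 + 30 + 20 + 240 = £340.
(Supply check: Printing1 ships 40; Printing2 ships 80.)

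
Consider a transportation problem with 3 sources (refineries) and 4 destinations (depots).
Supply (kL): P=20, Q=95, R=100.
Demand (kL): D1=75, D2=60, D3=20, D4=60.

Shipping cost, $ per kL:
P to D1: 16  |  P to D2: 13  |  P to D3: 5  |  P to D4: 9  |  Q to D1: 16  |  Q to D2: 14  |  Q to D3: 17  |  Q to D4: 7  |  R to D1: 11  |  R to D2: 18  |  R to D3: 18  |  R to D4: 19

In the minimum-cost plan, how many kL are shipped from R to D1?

75

Optimal shipments:
  P→D3: 20 kL
  Q→D2: 35 kL
  Q→D4: 60 kL
  R→D1: 75 kL
  R→D2: 25 kL
Total cost = $2285.
So R→D1 carries 75 kL.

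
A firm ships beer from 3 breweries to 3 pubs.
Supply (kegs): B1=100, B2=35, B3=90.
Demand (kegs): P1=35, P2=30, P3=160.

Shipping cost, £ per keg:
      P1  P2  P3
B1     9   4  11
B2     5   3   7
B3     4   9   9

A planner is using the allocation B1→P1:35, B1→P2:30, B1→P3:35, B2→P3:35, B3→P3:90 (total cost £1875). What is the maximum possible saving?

105

Current plan cost = 35·9 + 30·4 + 35·11 + 35·7 + 90·9 = £1875.
Optimal plan:
  B1–P2: 30 kegs
  B1–P3: 70 kegs
  B2–P3: 35 kegs
  B3–P1: 35 kegs
  B3–P3: 55 kegs
Optimal cost = £1770.
Saving = 1875 − 1770 = £105.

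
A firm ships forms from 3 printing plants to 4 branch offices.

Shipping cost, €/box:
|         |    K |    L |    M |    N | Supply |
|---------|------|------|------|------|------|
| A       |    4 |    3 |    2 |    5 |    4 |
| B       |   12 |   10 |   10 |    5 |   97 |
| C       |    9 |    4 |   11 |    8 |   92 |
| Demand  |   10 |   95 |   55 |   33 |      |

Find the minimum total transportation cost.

Optimal allocation:
  A→M: 4 × €2 = €8
  B→K: 10 × €12 = €120
  B→L: 3 × €10 = €30
  B→M: 51 × €10 = €510
  B→N: 33 × €5 = €165
  C→L: 92 × €4 = €368
Total = 8 + 120 + 30 + 510 + 165 + 368 = €1201.
(Supply check: A ships 4; B ships 97; C ships 92.)

1201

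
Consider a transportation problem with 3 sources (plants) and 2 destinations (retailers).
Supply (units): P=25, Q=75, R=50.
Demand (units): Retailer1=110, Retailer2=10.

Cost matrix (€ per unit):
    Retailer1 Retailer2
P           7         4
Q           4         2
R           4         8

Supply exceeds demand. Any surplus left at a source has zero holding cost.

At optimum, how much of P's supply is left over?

An optimal plan:
  Q to Retailer1: 60 × €4 = €240
  Q to Retailer2: 10 × €2 = €20
  R to Retailer1: 50 × €4 = €200
Total cost = €460.
P ships 0 of its 25, leaving 25.

25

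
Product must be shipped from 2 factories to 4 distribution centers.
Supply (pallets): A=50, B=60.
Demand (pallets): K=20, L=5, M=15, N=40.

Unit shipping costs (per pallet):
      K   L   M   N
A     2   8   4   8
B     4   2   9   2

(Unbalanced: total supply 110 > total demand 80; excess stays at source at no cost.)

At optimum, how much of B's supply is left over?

Minimum-cost shipments:
  A->K: 20 × 2 = 40
  A->M: 15 × 4 = 60
  B->L: 5 × 2 = 10
  B->N: 40 × 2 = 80
Total cost = 190.
B ships 45 of its 60, leaving 15.

15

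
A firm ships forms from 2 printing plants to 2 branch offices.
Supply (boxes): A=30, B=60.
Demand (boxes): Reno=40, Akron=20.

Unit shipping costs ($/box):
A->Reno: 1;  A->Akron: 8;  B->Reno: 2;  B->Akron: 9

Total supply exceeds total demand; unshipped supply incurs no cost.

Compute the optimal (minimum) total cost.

230

A cheapest plan:
  A to Reno: 30 × $1 = $30
  B to Reno: 10 × $2 = $20
  B to Akron: 20 × $9 = $180
Total = 30 + 20 + 180 = $230.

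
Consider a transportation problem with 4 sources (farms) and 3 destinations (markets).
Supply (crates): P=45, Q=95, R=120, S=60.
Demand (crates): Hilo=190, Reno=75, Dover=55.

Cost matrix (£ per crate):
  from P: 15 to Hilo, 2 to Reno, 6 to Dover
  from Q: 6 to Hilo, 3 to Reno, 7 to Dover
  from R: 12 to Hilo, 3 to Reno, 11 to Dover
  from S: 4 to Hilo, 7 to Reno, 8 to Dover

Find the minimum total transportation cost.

1835

One minimum-cost allocation:
  P–Dover: 45 crates
  Q–Hilo: 95 crates
  R–Hilo: 35 crates
  R–Reno: 75 crates
  R–Dover: 10 crates
  S–Hilo: 60 crates
Total cost = £1835.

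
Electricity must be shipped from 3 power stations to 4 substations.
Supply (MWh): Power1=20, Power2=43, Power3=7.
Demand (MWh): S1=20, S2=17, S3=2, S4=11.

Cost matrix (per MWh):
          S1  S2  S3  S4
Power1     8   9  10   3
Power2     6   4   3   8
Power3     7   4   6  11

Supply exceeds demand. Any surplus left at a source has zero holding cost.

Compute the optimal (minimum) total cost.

227

A cheapest plan:
  Power1 to S4: 11 MWh
  Power2 to S1: 20 MWh
  Power2 to S2: 17 MWh
  Power2 to S3: 2 MWh
Total cost = 227.
(Supply check: Power1 ships 11; Power2 ships 39; Power3 ships 0.)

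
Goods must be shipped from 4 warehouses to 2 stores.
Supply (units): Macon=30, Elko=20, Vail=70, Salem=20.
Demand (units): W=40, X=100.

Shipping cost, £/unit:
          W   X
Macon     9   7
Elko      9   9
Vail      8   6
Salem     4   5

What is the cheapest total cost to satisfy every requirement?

890

A cheapest plan:
  Macon–X: 30 × £7 = £210
  Elko–W: 20 × £9 = £180
  Vail–X: 70 × £6 = £420
  Salem–W: 20 × £4 = £80
Total = 210 + 180 + 420 + 80 = £890.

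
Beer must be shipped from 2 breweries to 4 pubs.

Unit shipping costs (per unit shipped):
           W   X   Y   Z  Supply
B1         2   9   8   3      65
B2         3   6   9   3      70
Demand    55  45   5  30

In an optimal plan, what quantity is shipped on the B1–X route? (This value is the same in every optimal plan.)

0

The minimum-cost plan:
  B1->W: 55 × 2 = 110
  B1->Y: 5 × 8 = 40
  B1->Z: 5 × 3 = 15
  B2->X: 45 × 6 = 270
  B2->Z: 25 × 3 = 75
Total cost = 510.
The route B1→X is not used.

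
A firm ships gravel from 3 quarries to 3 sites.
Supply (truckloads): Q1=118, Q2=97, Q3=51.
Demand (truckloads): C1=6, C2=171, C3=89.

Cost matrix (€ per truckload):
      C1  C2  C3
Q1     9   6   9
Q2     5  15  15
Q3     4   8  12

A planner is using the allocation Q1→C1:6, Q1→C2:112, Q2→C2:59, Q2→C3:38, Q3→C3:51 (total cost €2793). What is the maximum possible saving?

Current plan cost = 6·9 + 112·6 + 59·15 + 38·15 + 51·12 = €2793.
Optimal plan:
  Q1–C2: 118 × €6 = €708
  Q2–C1: 6 × €5 = €30
  Q2–C2: 2 × €15 = €30
  Q2–C3: 89 × €15 = €1335
  Q3–C2: 51 × €8 = €408
Optimal cost = €2511.
Saving = 2793 − 2511 = €282.

282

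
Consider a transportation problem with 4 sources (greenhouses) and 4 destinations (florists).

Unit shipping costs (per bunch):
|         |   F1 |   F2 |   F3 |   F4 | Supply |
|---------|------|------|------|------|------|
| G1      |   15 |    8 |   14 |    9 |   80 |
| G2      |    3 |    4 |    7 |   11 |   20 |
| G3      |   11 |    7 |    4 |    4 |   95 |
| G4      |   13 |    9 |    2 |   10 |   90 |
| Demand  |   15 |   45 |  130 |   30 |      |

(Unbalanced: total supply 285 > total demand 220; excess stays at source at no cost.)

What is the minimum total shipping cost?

820

Optimal allocation:
  G1 to F2: 15 × 8 = 120
  G2 to F1: 15 × 3 = 45
  G2 to F2: 5 × 4 = 20
  G3 to F2: 25 × 7 = 175
  G3 to F3: 40 × 4 = 160
  G3 to F4: 30 × 4 = 120
  G4 to F3: 90 × 2 = 180
Total = 120 + 45 + 20 + 175 + 160 + 120 + 180 = 820.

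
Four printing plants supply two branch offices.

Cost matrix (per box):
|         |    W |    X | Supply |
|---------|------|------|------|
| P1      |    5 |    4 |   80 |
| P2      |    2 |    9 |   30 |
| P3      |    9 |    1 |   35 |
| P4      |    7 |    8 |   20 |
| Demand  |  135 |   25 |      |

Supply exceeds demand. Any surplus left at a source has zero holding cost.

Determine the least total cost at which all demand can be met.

670

A cheapest plan:
  P1–W: 80 × 5 = 400
  P2–W: 30 × 2 = 60
  P3–W: 5 × 9 = 45
  P3–X: 25 × 1 = 25
  P4–W: 20 × 7 = 140
Total = 400 + 60 + 45 + 25 + 140 = 670.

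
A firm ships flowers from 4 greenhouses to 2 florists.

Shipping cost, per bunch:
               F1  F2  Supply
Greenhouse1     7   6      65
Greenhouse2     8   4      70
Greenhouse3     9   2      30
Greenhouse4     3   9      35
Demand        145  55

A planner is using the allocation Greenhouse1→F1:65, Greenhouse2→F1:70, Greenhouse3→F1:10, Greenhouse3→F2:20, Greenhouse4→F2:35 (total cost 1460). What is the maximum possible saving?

380

Current plan cost = 65·7 + 70·8 + 10·9 + 20·2 + 35·9 = 1460.
Optimal plan:
  Greenhouse1→F1: 65 × 7 = 455
  Greenhouse2→F1: 45 × 8 = 360
  Greenhouse2→F2: 25 × 4 = 100
  Greenhouse3→F2: 30 × 2 = 60
  Greenhouse4→F1: 35 × 3 = 105
Optimal cost = 1080.
Saving = 1460 − 1080 = 380.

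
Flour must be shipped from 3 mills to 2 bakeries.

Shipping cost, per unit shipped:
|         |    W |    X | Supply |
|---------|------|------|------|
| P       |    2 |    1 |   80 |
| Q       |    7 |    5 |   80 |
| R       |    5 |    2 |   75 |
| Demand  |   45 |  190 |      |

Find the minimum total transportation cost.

A cheapest plan:
  P→W: 45 × 2 = 90
  P→X: 35 × 1 = 35
  Q→X: 80 × 5 = 400
  R→X: 75 × 2 = 150
Total = 90 + 35 + 400 + 150 = 675.
(Supply check: P ships 80; Q ships 80; R ships 75.)

675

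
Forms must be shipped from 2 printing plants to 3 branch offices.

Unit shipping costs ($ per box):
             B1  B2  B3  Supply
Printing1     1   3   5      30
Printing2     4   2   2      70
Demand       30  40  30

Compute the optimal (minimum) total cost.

Optimal allocation:
  Printing1–B1: 30 × $1 = $30
  Printing2–B2: 40 × $2 = $80
  Printing2–B3: 30 × $2 = $60
Total = 30 + 80 + 60 = $170.
(Supply check: Printing1 ships 30; Printing2 ships 70.)

170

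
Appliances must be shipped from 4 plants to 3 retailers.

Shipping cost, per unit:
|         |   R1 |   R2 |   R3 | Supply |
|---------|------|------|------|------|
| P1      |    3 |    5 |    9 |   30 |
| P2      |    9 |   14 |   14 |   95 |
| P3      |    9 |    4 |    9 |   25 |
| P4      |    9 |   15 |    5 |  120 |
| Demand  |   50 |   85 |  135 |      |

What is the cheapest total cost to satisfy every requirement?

1930

An optimal shipping plan:
  P1–R2: 30 × 5 = 150
  P2–R1: 50 × 9 = 450
  P2–R2: 30 × 14 = 420
  P2–R3: 15 × 14 = 210
  P3–R2: 25 × 4 = 100
  P4–R3: 120 × 5 = 600
Total = 150 + 450 + 420 + 210 + 100 + 600 = 1930.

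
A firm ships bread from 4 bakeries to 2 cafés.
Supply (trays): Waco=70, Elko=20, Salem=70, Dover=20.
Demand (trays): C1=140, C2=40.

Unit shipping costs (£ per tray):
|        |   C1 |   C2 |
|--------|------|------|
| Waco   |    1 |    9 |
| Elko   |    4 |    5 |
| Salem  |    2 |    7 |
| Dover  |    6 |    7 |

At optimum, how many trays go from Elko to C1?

The minimum-cost plan:
  Waco to C1: 70 × £1 = £70
  Elko to C2: 20 × £5 = £100
  Salem to C1: 70 × £2 = £140
  Dover to C2: 20 × £7 = £140
Total cost = £450.
The route Elko→C1 is not used.

0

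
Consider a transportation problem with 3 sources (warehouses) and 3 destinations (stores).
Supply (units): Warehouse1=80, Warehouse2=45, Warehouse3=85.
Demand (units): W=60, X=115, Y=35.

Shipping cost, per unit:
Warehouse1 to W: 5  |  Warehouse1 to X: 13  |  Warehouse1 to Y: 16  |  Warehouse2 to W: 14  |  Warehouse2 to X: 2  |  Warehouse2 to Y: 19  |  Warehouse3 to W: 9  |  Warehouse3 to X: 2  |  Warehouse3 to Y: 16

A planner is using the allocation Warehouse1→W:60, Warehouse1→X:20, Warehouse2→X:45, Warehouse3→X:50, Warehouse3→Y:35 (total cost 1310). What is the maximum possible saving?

220

Current plan cost = 60·5 + 20·13 + 45·2 + 50·2 + 35·16 = 1310.
Optimal plan:
  Warehouse1–W: 60 × 5 = 300
  Warehouse1–Y: 20 × 16 = 320
  Warehouse2–X: 45 × 2 = 90
  Warehouse3–X: 70 × 2 = 140
  Warehouse3–Y: 15 × 16 = 240
Optimal cost = 1090.
Saving = 1310 − 1090 = 220.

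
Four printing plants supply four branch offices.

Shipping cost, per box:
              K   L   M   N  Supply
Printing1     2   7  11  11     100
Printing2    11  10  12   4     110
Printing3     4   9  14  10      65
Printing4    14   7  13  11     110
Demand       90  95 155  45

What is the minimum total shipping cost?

One minimum-cost allocation:
  Printing1→K: 25 × 2 = 50
  Printing1→M: 75 × 11 = 825
  Printing2→M: 65 × 12 = 780
  Printing2→N: 45 × 4 = 180
  Printing3→K: 65 × 4 = 260
  Printing4→L: 95 × 7 = 665
  Printing4→M: 15 × 13 = 195
Total = 50 + 825 + 780 + 180 + 260 + 665 + 195 = 2955.
(Supply check: Printing1 ships 100; Printing2 ships 110; Printing3 ships 65; Printing4 ships 110.)

2955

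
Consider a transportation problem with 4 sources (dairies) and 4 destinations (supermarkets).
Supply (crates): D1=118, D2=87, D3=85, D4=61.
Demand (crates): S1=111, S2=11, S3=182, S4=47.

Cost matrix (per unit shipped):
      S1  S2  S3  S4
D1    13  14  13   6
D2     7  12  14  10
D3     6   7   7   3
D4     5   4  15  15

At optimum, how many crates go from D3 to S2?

0

The minimum-cost plan:
  D1->S3: 71 × 13 = 923
  D1->S4: 47 × 6 = 282
  D2->S1: 61 × 7 = 427
  D2->S3: 26 × 14 = 364
  D3->S3: 85 × 7 = 595
  D4->S1: 50 × 5 = 250
  D4->S2: 11 × 4 = 44
Total cost = 2885.
The route D3→S2 is not used.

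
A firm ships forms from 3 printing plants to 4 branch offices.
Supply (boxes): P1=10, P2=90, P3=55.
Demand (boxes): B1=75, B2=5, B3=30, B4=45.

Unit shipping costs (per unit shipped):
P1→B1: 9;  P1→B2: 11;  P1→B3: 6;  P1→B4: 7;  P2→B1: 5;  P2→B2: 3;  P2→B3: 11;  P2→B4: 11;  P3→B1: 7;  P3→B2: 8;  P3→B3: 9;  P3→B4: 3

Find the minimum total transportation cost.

A cheapest plan:
  P1–B3: 10 boxes
  P2–B1: 75 boxes
  P2–B2: 5 boxes
  P2–B3: 10 boxes
  P3–B3: 10 boxes
  P3–B4: 45 boxes
Total cost = 785.

785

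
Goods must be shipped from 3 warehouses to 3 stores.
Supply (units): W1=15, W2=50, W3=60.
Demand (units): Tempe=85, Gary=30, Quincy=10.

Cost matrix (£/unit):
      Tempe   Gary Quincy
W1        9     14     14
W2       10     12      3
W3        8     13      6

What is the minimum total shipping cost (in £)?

One minimum-cost allocation:
  W1→Tempe: 15 × £9 = £135
  W2→Tempe: 10 × £10 = £100
  W2→Gary: 30 × £12 = £360
  W2→Quincy: 10 × £3 = £30
  W3→Tempe: 60 × £8 = £480
Total = 135 + 100 + 360 + 30 + 480 = £1105.

1105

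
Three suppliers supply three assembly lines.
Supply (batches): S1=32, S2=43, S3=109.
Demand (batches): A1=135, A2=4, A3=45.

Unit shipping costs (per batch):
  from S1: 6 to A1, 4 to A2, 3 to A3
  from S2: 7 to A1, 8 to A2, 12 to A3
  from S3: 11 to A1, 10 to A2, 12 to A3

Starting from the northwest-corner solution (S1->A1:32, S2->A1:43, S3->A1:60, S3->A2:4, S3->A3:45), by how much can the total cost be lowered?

Current plan cost = 32·6 + 43·7 + 60·11 + 4·10 + 45·12 = 1733.
Optimal plan:
  S1–A3: 32 × 3 = 96
  S2–A1: 43 × 7 = 301
  S3–A1: 92 × 11 = 1012
  S3–A2: 4 × 10 = 40
  S3–A3: 13 × 12 = 156
Optimal cost = 1605.
Saving = 1733 − 1605 = 128.

128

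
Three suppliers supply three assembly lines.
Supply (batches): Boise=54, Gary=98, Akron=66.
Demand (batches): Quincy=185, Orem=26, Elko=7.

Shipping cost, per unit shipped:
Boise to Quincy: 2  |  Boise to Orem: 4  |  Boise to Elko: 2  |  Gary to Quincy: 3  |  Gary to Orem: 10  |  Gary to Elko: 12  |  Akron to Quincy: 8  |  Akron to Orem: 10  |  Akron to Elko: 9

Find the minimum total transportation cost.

A cheapest plan:
  Boise to Quincy: 21 × 2 = 42
  Boise to Orem: 26 × 4 = 104
  Boise to Elko: 7 × 2 = 14
  Gary to Quincy: 98 × 3 = 294
  Akron to Quincy: 66 × 8 = 528
Total = 42 + 104 + 14 + 294 + 528 = 982.

982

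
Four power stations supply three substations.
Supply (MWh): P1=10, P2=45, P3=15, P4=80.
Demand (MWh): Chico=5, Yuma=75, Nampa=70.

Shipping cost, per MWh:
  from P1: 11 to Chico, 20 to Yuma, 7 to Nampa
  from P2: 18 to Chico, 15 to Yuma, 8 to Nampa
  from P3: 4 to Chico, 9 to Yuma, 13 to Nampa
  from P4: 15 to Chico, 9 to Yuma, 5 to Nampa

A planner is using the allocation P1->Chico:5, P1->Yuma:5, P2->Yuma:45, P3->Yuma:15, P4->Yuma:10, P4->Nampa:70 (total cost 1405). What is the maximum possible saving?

Current plan cost = 5·11 + 5·20 + 45·15 + 15·9 + 10·9 + 70·5 = 1405.
Optimal plan:
  P1 to Nampa: 10 MWh
  P2 to Nampa: 45 MWh
  P3 to Chico: 5 MWh
  P3 to Yuma: 10 MWh
  P4 to Yuma: 65 MWh
  P4 to Nampa: 15 MWh
Optimal cost = 1200.
Saving = 1405 − 1200 = 205.

205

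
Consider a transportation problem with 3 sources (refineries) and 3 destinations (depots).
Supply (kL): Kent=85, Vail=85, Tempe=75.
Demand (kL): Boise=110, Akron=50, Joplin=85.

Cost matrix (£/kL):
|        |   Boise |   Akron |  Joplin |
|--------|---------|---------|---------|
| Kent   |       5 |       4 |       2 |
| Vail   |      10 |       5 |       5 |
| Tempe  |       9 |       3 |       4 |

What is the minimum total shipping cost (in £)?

A cheapest plan:
  Kent->Boise: 85 × £5 = £425
  Vail->Joplin: 85 × £5 = £425
  Tempe->Boise: 25 × £9 = £225
  Tempe->Akron: 50 × £3 = £150
Total = 425 + 425 + 225 + 150 = £1225.

1225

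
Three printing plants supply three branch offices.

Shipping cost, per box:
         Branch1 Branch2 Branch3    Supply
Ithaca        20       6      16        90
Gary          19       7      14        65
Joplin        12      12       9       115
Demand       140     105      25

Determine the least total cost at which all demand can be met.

Optimal allocation:
  Ithaca→Branch2: 90 boxes
  Gary→Branch1: 25 boxes
  Gary→Branch2: 15 boxes
  Gary→Branch3: 25 boxes
  Joplin→Branch1: 115 boxes
Total cost = 2850.

2850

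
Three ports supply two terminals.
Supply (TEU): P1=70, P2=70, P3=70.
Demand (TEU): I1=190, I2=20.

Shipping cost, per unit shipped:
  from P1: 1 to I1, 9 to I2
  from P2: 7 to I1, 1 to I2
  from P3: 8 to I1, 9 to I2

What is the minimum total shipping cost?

Optimal allocation:
  P1 to I1: 70 × 1 = 70
  P2 to I1: 50 × 7 = 350
  P2 to I2: 20 × 1 = 20
  P3 to I1: 70 × 8 = 560
Total = 70 + 350 + 20 + 560 = 1000.
(Supply check: P1 ships 70; P2 ships 70; P3 ships 70.)

1000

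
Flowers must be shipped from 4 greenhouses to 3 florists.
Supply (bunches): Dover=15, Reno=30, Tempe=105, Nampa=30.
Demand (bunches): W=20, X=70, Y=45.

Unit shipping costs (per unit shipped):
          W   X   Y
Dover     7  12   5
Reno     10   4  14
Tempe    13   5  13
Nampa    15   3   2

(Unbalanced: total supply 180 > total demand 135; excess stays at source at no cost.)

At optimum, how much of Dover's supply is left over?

0

An optimal plan:
  Dover->Y: 15 × 5 = 75
  Reno->W: 20 × 10 = 200
  Reno->X: 10 × 4 = 40
  Tempe->X: 60 × 5 = 300
  Nampa->Y: 30 × 2 = 60
Total cost = 675.
Dover ships 15 of its 15, leaving 0.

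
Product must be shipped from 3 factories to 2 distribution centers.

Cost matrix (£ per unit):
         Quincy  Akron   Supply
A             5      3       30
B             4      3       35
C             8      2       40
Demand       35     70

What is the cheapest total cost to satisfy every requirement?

310

A cheapest plan:
  A to Akron: 30 pallets
  B to Quincy: 35 pallets
  C to Akron: 40 pallets
Total cost = £310.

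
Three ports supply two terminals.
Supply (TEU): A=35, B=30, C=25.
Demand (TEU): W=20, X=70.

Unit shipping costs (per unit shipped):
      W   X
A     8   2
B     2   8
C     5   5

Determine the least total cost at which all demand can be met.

315

Optimal allocation:
  A to X: 35 × 2 = 70
  B to W: 20 × 2 = 40
  B to X: 10 × 8 = 80
  C to X: 25 × 5 = 125
Total = 70 + 40 + 80 + 125 = 315.
(Supply check: A ships 35; B ships 30; C ships 25.)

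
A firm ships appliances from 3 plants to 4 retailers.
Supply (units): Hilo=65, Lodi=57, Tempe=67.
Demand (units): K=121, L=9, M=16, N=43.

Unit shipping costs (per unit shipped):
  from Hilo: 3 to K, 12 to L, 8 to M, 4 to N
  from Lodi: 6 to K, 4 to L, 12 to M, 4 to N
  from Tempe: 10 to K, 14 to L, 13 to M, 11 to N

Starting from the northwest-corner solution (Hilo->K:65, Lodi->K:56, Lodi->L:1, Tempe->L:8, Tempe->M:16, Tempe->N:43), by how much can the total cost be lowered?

177

Current plan cost = 65·3 + 56·6 + 1·4 + 8·14 + 16·13 + 43·11 = 1328.
Optimal plan:
  Hilo→K: 65 units
  Lodi→K: 5 units
  Lodi→L: 9 units
  Lodi→N: 43 units
  Tempe→K: 51 units
  Tempe→M: 16 units
Optimal cost = 1151.
Saving = 1328 − 1151 = 177.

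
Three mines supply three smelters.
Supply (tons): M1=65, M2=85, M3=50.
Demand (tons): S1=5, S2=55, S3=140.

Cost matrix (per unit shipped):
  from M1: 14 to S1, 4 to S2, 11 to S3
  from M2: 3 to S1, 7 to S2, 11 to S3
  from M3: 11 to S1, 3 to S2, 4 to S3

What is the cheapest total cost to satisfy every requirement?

Optimal allocation:
  M1→S2: 55 × 4 = 220
  M1→S3: 10 × 11 = 110
  M2→S1: 5 × 3 = 15
  M2→S3: 80 × 11 = 880
  M3→S3: 50 × 4 = 200
Total = 220 + 110 + 15 + 880 + 200 = 1425.
(Supply check: M1 ships 65; M2 ships 85; M3 ships 50.)

1425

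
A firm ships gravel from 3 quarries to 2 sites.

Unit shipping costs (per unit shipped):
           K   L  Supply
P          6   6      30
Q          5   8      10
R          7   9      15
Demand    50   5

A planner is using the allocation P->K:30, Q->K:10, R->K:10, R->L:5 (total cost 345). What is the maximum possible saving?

10

Current plan cost = 30·6 + 10·5 + 10·7 + 5·9 = 345.
Optimal plan:
  P->K: 25 truckloads
  P->L: 5 truckloads
  Q->K: 10 truckloads
  R->K: 15 truckloads
Optimal cost = 335.
Saving = 345 − 335 = 10.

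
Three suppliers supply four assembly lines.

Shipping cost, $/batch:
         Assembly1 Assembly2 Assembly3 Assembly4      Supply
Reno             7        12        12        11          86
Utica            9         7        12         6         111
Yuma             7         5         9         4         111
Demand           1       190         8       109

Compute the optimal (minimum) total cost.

A cheapest plan:
  Reno→Assembly1: 1 batches
  Reno→Assembly2: 77 batches
  Reno→Assembly3: 8 batches
  Utica→Assembly2: 111 batches
  Yuma→Assembly2: 2 batches
  Yuma→Assembly4: 109 batches
Total cost = $2250.
(Supply check: Reno ships 86; Utica ships 111; Yuma ships 111.)

2250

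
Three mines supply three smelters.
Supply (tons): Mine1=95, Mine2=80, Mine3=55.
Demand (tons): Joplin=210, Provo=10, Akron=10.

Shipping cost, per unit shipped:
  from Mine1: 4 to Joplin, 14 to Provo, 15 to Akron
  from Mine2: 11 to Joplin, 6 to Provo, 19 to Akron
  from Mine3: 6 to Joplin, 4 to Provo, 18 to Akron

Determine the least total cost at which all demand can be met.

1620

One minimum-cost allocation:
  Mine1->Joplin: 95 × 4 = 380
  Mine2->Joplin: 60 × 11 = 660
  Mine2->Provo: 10 × 6 = 60
  Mine2->Akron: 10 × 19 = 190
  Mine3->Joplin: 55 × 6 = 330
Total = 380 + 660 + 60 + 190 + 330 = 1620.
(Supply check: Mine1 ships 95; Mine2 ships 80; Mine3 ships 55.)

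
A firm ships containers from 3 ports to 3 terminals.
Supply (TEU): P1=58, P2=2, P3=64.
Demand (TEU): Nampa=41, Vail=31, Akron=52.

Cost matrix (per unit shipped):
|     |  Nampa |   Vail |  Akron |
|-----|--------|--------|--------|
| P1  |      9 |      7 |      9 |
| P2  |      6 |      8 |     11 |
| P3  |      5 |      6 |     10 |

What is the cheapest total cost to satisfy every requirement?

One minimum-cost allocation:
  P1→Vail: 6 × 7 = 42
  P1→Akron: 52 × 9 = 468
  P2→Nampa: 2 × 6 = 12
  P3→Nampa: 39 × 5 = 195
  P3→Vail: 25 × 6 = 150
Total = 42 + 468 + 12 + 195 + 150 = 867.

867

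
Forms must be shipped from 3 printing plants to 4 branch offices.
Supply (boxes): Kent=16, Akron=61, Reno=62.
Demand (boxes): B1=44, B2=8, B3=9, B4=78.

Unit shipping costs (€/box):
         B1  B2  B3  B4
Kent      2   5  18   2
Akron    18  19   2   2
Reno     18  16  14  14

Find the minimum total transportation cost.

One minimum-cost allocation:
  Kent→B1: 16 boxes
  Akron→B4: 61 boxes
  Reno→B1: 28 boxes
  Reno→B2: 8 boxes
  Reno→B3: 9 boxes
  Reno→B4: 17 boxes
Total cost = €1150.
(Supply check: Kent ships 16; Akron ships 61; Reno ships 62.)

1150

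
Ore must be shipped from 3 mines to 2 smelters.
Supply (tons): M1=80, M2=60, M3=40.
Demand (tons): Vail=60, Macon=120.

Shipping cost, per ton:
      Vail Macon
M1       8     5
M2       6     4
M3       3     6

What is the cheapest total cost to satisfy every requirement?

One minimum-cost allocation:
  M1 to Macon: 80 × 5 = 400
  M2 to Vail: 20 × 6 = 120
  M2 to Macon: 40 × 4 = 160
  M3 to Vail: 40 × 3 = 120
Total = 400 + 120 + 160 + 120 = 800.

800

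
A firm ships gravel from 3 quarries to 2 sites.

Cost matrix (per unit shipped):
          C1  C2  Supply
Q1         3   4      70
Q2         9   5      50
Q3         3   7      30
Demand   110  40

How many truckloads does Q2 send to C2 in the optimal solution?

40

The minimum-cost plan:
  Q1–C1: 70 × 3 = 210
  Q2–C1: 10 × 9 = 90
  Q2–C2: 40 × 5 = 200
  Q3–C1: 30 × 3 = 90
Total cost = 590.
So Q2→C2 carries 40 truckloads.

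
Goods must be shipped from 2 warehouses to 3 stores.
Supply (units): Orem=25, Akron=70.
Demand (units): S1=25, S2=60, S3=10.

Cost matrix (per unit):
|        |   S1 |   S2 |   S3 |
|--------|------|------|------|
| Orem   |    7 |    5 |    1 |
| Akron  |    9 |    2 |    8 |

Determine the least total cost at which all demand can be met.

A cheapest plan:
  Orem->S1: 15 × 7 = 105
  Orem->S3: 10 × 1 = 10
  Akron->S1: 10 × 9 = 90
  Akron->S2: 60 × 2 = 120
Total = 105 + 10 + 90 + 120 = 325.

325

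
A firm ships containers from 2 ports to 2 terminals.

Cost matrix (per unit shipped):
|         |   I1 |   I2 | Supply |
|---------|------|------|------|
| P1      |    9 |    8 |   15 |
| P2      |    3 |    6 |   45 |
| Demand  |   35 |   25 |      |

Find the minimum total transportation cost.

A cheapest plan:
  P1–I2: 15 TEU
  P2–I1: 35 TEU
  P2–I2: 10 TEU
Total cost = 285.

285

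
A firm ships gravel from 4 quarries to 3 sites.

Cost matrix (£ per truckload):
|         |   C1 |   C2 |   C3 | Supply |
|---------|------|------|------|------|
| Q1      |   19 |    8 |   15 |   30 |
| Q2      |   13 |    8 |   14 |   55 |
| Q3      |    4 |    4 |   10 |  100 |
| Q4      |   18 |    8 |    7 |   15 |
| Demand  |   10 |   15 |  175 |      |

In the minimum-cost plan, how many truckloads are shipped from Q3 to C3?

90

Optimal shipments:
  Q1->C2: 15 truckloads
  Q1->C3: 15 truckloads
  Q2->C3: 55 truckloads
  Q3->C1: 10 truckloads
  Q3->C3: 90 truckloads
  Q4->C3: 15 truckloads
Total cost = £2160.
So Q3→C3 carries 90 truckloads.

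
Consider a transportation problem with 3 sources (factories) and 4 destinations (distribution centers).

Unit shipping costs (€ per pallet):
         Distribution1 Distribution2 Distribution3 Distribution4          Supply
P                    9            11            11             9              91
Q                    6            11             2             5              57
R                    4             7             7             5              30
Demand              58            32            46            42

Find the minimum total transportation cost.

1150

A cheapest plan:
  P→Distribution1: 28 × €9 = €252
  P→Distribution2: 32 × €11 = €352
  P→Distribution4: 31 × €9 = €279
  Q→Distribution3: 46 × €2 = €92
  Q→Distribution4: 11 × €5 = €55
  R→Distribution1: 30 × €4 = €120
Total = 252 + 352 + 279 + 92 + 55 + 120 = €1150.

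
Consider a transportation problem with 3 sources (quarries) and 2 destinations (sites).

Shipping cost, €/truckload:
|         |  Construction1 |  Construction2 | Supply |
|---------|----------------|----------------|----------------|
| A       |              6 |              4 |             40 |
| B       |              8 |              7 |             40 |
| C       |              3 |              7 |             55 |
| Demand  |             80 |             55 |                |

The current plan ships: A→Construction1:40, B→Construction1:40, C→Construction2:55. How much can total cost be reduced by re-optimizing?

Current plan cost = 40·6 + 40·8 + 55·7 = €945.
Optimal plan:
  A–Construction2: 40 × €4 = €160
  B–Construction1: 25 × €8 = €200
  B–Construction2: 15 × €7 = €105
  C–Construction1: 55 × €3 = €165
Optimal cost = €630.
Saving = 945 − 630 = €315.

315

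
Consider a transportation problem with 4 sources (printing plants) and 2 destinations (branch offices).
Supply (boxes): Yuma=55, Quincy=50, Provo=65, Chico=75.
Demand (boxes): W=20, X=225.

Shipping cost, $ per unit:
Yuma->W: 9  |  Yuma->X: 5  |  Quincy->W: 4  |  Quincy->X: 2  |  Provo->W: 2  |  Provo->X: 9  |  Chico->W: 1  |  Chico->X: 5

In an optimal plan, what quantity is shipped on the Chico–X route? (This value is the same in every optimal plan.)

75

Optimal shipments:
  Yuma–X: 55 × $5 = $275
  Quincy–X: 50 × $2 = $100
  Provo–W: 20 × $2 = $40
  Provo–X: 45 × $9 = $405
  Chico–X: 75 × $5 = $375
Total cost = $1195.
So Chico→X carries 75 boxes.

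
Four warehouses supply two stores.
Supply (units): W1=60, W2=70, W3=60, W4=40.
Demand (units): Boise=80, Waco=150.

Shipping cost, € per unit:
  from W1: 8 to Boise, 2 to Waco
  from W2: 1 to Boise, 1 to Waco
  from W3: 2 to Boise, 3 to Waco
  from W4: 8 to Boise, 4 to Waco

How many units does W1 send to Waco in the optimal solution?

Optimal shipments:
  W1→Waco: 60 × €2 = €120
  W2→Boise: 20 × €1 = €20
  W2→Waco: 50 × €1 = €50
  W3→Boise: 60 × €2 = €120
  W4→Waco: 40 × €4 = €160
Total cost = €470.
So W1→Waco carries 60 units.

60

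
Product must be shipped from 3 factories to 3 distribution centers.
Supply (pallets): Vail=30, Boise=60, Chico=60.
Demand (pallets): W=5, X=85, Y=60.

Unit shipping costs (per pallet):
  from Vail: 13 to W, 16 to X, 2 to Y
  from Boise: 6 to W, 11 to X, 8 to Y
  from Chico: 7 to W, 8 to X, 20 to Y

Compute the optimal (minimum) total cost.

An optimal shipping plan:
  Vail–Y: 30 × 2 = 60
  Boise–W: 5 × 6 = 30
  Boise–X: 25 × 11 = 275
  Boise–Y: 30 × 8 = 240
  Chico–X: 60 × 8 = 480
Total = 60 + 30 + 275 + 240 + 480 = 1085.

1085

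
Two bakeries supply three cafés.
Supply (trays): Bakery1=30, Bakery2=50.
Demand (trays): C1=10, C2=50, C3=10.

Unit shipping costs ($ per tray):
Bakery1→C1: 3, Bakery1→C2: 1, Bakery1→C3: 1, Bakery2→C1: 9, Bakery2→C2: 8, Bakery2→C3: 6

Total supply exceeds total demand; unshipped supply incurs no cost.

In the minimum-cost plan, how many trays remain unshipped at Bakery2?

10

An optimal plan:
  Bakery1–C2: 30 × $1 = $30
  Bakery2–C1: 10 × $9 = $90
  Bakery2–C2: 20 × $8 = $160
  Bakery2–C3: 10 × $6 = $60
Total cost = $340.
Bakery2 ships 40 of its 50, leaving 10.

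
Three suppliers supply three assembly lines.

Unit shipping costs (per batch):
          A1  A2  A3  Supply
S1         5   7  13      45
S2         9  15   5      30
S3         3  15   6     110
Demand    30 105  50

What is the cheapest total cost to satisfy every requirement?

An optimal shipping plan:
  S1->A2: 45 × 7 = 315
  S2->A3: 30 × 5 = 150
  S3->A1: 30 × 3 = 90
  S3->A2: 60 × 15 = 900
  S3->A3: 20 × 6 = 120
Total = 315 + 150 + 90 + 900 + 120 = 1575.
(Supply check: S1 ships 45; S2 ships 30; S3 ships 110.)

1575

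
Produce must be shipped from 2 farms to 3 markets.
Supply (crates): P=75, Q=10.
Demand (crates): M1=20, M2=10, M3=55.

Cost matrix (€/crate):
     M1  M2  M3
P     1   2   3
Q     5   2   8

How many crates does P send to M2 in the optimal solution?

0

The minimum-cost plan:
  P->M1: 20 crates
  P->M3: 55 crates
  Q->M2: 10 crates
Total cost = €205.
The route P→M2 is not used.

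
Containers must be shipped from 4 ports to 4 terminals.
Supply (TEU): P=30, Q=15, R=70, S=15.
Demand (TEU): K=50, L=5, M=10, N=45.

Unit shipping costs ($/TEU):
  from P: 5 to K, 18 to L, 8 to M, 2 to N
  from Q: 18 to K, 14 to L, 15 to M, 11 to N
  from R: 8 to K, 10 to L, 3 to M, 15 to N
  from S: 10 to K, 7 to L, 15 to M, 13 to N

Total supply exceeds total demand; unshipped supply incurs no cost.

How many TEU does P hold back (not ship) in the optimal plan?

Minimum-cost shipments:
  P–N: 30 TEU
  Q–N: 15 TEU
  R–K: 50 TEU
  R–M: 10 TEU
  S–L: 5 TEU
Total cost = $690.
P ships 30 of its 30, leaving 0.

0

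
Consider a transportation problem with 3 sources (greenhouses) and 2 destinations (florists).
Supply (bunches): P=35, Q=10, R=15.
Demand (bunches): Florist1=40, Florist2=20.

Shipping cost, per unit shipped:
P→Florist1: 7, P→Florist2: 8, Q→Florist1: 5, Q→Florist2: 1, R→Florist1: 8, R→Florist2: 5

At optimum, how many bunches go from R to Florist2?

10

The minimum-cost plan:
  P to Florist1: 35 × 7 = 245
  Q to Florist2: 10 × 1 = 10
  R to Florist1: 5 × 8 = 40
  R to Florist2: 10 × 5 = 50
Total cost = 345.
So R→Florist2 carries 10 bunches.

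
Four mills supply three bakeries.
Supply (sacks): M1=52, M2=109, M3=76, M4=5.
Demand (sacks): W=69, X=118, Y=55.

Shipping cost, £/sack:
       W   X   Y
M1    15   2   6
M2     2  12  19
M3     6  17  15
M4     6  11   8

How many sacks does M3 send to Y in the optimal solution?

50

Solving gives:
  M1→X: 52 sacks
  M2→W: 43 sacks
  M2→X: 66 sacks
  M3→W: 26 sacks
  M3→Y: 50 sacks
  M4→Y: 5 sacks
Total cost = £1928.
So M3→Y carries 50 sacks.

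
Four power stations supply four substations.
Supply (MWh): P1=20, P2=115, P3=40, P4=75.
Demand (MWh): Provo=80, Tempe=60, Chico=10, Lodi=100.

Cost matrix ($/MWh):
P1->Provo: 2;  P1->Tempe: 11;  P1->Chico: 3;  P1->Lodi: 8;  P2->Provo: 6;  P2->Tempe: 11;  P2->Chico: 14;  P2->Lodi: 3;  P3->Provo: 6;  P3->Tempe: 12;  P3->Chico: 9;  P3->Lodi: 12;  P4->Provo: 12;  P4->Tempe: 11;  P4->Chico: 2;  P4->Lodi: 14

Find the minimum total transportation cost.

One minimum-cost allocation:
  P1→Provo: 20 × $2 = $40
  P2→Provo: 15 × $6 = $90
  P2→Lodi: 100 × $3 = $300
  P3→Provo: 40 × $6 = $240
  P4→Provo: 5 × $12 = $60
  P4→Tempe: 60 × $11 = $660
  P4→Chico: 10 × $2 = $20
Total = 40 + 90 + 300 + 240 + 60 + 660 + 20 = $1410.

1410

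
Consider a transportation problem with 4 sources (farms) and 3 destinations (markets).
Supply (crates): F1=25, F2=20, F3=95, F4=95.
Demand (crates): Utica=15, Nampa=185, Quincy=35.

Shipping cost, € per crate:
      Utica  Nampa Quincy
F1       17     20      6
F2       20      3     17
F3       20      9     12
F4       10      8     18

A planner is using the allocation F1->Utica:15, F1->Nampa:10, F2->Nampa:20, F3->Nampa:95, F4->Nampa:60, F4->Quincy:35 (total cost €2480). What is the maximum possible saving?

Current plan cost = 15·17 + 10·20 + 20·3 + 95·9 + 60·8 + 35·18 = €2480.
Optimal plan:
  F1–Quincy: 25 × €6 = €150
  F2–Nampa: 20 × €3 = €60
  F3–Nampa: 85 × €9 = €765
  F3–Quincy: 10 × €12 = €120
  F4–Utica: 15 × €10 = €150
  F4–Nampa: 80 × €8 = €640
Optimal cost = €1885.
Saving = 2480 − 1885 = €595.

595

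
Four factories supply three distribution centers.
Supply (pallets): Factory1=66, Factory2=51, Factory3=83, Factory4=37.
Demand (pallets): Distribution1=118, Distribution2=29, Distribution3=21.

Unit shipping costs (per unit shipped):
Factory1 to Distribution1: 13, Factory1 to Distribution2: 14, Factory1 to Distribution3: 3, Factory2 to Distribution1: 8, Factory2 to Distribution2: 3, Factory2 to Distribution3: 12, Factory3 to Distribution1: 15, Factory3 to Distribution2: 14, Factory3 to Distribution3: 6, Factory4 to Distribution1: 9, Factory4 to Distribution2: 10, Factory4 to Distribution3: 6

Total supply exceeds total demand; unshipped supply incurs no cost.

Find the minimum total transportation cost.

1454

One minimum-cost allocation:
  Factory1->Distribution1: 45 × 13 = 585
  Factory1->Distribution3: 21 × 3 = 63
  Factory2->Distribution1: 22 × 8 = 176
  Factory2->Distribution2: 29 × 3 = 87
  Factory3->Distribution1: 14 × 15 = 210
  Factory4->Distribution1: 37 × 9 = 333
Total = 585 + 63 + 176 + 87 + 210 + 333 = 1454.
(Supply check: Factory1 ships 66; Factory2 ships 51; Factory3 ships 14; Factory4 ships 37.)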